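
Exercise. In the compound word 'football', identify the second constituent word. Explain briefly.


Split 'football' into 'foot' + 'ball'. The second part is 'ball'.

ball


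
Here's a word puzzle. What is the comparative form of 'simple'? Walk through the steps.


Apply comparative formation (ends in e: add -r): 'simple' -> 'simpler'.

simpler


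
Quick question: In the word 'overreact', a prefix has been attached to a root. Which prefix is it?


The word 'overreact' = 'over' (prefix) + 'react' (root). The prefix is 'over'.

over


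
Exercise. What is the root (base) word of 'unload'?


Remove prefix 'un' from 'unload' to get root 'load'.

load


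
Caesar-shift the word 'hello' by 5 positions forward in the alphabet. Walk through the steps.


Shift each letter by 5: h -> m, e -> j, l -> q, l -> q, o -> t. Result: 'mjqqt'.

mjqqt


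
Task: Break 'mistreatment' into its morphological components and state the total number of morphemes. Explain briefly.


Step 1: Identify prefix: 'mis' (meaning: wrongly)
Step 2: Identify root: 'treat'
Step 3: Identify suffix(es): 'ment'
Decomposition: mis- (prefix: wrongly) + treat (root) + -ment (suffix: action/result)
Total morphemes: 3

3 morphemes (mis- (prefix: wrongly) + treat (root) + -ment (suffix: action/result))


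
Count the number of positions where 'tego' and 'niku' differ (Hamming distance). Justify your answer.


Alignment:
Position 1: 't' vs 'n' = DIFFER
Position 2: 'e' vs 'i' = DIFFER
Position 3: 'g' vs 'k' = DIFFER
Position 4: 'o' vs 'u' = DIFFER
Total differences: 4

4


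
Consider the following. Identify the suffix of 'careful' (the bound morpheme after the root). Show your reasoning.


The word 'careful' = 'care' (root) + '-ful' (suffix). The suffix is '-ful'.

ful


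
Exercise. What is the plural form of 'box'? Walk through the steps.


Apply rule: Add -es (sibilant/fricative ending). 'box' becomes 'boxes'.

boxes


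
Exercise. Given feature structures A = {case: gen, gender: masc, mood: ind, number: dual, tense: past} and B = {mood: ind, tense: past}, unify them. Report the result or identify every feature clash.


Compare features:
case: A=gen vs B=_ -> unified: gen
gender: A=masc vs B=_ -> unified: masc
mood: A=ind vs B=ind -> unified: ind
number: A=dual vs B=_ -> unified: dual
tense: A=past vs B=past -> unified: past
No clashes found.

Unified: {case: gen, gender: masc, mood: ind, number: dual, tense: past}


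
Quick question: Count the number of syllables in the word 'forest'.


Break 'forest' into syllables: for-est -> for | est = 2 syllables

2 syllables


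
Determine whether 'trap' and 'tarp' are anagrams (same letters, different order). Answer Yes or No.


Sorted letters of 'trap': 'aprt'
Sorted letters of 'tarp': 'aprt'
They match.

Yes


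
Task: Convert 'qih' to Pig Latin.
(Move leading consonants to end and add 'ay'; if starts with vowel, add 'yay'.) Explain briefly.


'qih': move consonant cluster 'q' to end and add 'ay': 'ihqay'.

ihqay


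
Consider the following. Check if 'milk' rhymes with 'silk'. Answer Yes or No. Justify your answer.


Rime (stressed vowel + following sounds) of 'milk': -ilk = /ɪlk/
Rime of 'silk': -ilk = /ɪlk/
/ɪlk/ and /ɪlk/ are the same ending sound, so the words rhyme.

Yes


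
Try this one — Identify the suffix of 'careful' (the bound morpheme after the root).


The word 'careful' = 'care' (root) + '-ful' (suffix). The suffix is '-ful'.

ful


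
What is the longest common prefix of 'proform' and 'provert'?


Compare from the start: 3 characters match: 'pro'. Mismatch at position 4: 'f' vs 'v'.

pro


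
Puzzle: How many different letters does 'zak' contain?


Unique letters in 'zak': {a, k, z} = 3 distinct letters.

3


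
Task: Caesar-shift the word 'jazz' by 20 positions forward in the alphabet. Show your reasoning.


Shift each letter by 20: j -> d, a -> u, z -> t, z -> t. Result: 'dutt'.

dutt


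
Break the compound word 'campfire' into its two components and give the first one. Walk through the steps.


Split 'campfire' into 'camp' + 'fire'. The first part is 'camp'.

camp


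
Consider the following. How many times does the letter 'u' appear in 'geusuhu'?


Letter 'u' in 'geusuhu': found at position(s) 3, 5, 7 = 3 occurrence(s).

3


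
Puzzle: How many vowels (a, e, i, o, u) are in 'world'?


Vowels in 'world': o = 1 vowels.

1


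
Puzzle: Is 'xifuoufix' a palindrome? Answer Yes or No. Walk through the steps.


Forward: 'xifuoufix'
Reversed: 'xifuoufix'
They are identical.

Yes


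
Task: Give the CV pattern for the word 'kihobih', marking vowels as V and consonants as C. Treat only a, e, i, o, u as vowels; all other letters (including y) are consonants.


Letter mapping: k = C, i = V, h = C, o = V, b = C, i = V, h = C.

CVCVCVC


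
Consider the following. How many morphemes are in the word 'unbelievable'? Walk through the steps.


Decomposition: un- (prefix) + believe (root) + -able (suffix) = 3 morpheme(s)

3 morphemes


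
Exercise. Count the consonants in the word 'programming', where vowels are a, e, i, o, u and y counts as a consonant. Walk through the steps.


Consonants in 'programming': p, r, g, r, m, m, n, g = 8 consonants.

8


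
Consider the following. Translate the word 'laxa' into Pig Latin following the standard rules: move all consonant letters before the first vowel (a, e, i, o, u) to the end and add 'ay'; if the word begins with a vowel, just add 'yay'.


'laxa': move consonant cluster 'l' to end and add 'ay': 'axalay'.

axalay


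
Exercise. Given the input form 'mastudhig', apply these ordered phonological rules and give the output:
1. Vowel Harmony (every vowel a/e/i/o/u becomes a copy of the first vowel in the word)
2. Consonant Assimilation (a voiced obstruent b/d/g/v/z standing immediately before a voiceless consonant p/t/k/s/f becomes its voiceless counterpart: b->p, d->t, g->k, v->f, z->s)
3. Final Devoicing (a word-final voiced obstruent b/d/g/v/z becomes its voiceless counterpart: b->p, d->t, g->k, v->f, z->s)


Starting form: 'mastudhig'
Rule 1: Vowel Harmony: all vowels become 'a' (matching first vowel). 'mastudhig' -> 'mastadhag'
Rule 2: Consonant Assimilation: no voiced obstruent (b/d/g/v/z) stands immediately before a voiceless consonant (p/t/k/s/f). No change.
Rule 3: Final Devoicing: word-final voiced obstruent 'g' becomes voiceless 'k'. 'mastadhag' -> 'mastadhak'
Final form: 'mastadhak'

mastadhak


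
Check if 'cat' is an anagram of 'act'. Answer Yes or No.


Sorted letters of 'cat': 'act'
Sorted letters of 'act': 'act'
They match.

Yes


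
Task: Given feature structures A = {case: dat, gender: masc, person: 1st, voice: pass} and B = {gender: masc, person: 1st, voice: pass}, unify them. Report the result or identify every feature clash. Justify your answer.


Compare features:
case: A=dat vs B=_ -> unified: dat
gender: A=masc vs B=masc -> unified: masc
person: A=1st vs B=1st -> unified: 1st
voice: A=pass vs B=pass -> unified: pass
No clashes found.

Unified: {case: dat, gender: masc, person: 1st, voice: pass}


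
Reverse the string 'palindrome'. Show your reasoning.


Reverse 'palindrome' character by character: 'emordnilap'.

emordnilap


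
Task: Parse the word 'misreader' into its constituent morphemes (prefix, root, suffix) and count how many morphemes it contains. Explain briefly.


Step 1: Identify prefix: 'mis' (meaning: wrongly)
Step 2: Identify root: 'read'
Step 3: Identify suffix(es): 'er'
Decomposition: mis- (prefix: wrongly) + read (root) + -er (suffix: one who)
Total morphemes: 3

3 morphemes (mis- (prefix: wrongly) + read (root) + -er (suffix: one who))


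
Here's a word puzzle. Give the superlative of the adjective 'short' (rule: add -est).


Apply superlative formation (add -est): 'short' -> 'shortest'.

shortest


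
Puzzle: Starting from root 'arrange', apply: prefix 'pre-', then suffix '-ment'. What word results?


Step 1: Add prefix 'pre-' to 'arrange' = 'prearrange'
Step 2: Add suffix '-ment' to 'prearrange' = 'prearrangement'

prearrangement


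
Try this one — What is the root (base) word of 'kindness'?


Remove suffix '-ness' from 'kindness' to get root 'kind'.

kind


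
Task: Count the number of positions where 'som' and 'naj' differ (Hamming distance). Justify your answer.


Alignment:
Position 1: 's' vs 'n' = DIFFER
Position 2: 'o' vs 'a' = DIFFER
Position 3: 'm' vs 'j' = DIFFER
Total differences: 3

3


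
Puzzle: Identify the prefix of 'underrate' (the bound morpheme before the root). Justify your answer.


The word 'underrate' = 'under' (prefix) + 'rate' (root). The prefix is 'under'.

under


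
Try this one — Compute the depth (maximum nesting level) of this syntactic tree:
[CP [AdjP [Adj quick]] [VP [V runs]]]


Count bracket nesting levels:
'[' at pos 0: depth = 1
'[' at pos 4: depth = 2
'[' at pos 10: depth = 3
'[' at pos 23: depth = 2
'[' at pos 27: depth = 3
Maximum depth reached: 3

3


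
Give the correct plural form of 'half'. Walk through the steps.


Apply rule: Change -f to -ves. 'half' becomes 'halves'.

halves


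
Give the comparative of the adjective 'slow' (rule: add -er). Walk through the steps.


Apply comparative formation (add -er): 'slow' -> 'slower'.

slower


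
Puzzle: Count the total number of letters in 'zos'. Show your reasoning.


Spell out 'zos' and number each letter: z(1), o(2), s(3). Total: 3 letters.

3


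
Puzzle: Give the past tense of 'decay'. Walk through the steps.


Apply rule: Add -ed. 'decay' becomes 'decayed'.

decayed


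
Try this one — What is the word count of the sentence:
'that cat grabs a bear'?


Split into words: that | cat | grabs | a | bear = 5 words.

5


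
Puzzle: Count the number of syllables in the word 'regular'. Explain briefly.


Break 'regular' into syllables: reg-u-lar -> reg | u | lar = 3 syllables

3 syllables


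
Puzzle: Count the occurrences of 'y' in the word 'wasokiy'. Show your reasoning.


Letter 'y' in 'wasokiy': found at position(s) 7 = 1 occurrence(s).

1


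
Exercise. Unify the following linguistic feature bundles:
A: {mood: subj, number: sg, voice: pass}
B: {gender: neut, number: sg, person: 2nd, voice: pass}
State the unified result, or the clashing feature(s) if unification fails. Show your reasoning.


Compare features:
gender: A=_ vs B=neut -> unified: neut
mood: A=subj vs B=_ -> unified: subj
number: A=sg vs B=sg -> unified: sg
person: A=_ vs B=2nd -> unified: 2nd
voice: A=pass vs B=pass -> unified: pass
No clashes found.

Unified: {gender: neut, mood: subj, number: sg, person: 2nd, voice: pass}


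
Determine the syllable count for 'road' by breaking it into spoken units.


Break 'road' into syllables: road -> road = 1 syllable

1 syllable


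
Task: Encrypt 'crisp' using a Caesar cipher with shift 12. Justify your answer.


Shift each letter by 12: c -> o, r -> d, i -> u, s -> e, p -> b. Result: 'odueb'.

odueb


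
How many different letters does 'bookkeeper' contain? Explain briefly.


Unique letters in 'bookkeeper': {b, e, k, o, p, r} = 6 distinct letters.

6


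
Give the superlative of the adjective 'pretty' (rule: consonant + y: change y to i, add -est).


Apply superlative formation (consonant + y: change y to i, add -est): 'pretty' -> 'prettiest'.

prettiest


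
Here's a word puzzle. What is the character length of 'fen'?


Spell out 'fen' and number each letter: f(1), e(2), n(3). Total: 3 letters.

3


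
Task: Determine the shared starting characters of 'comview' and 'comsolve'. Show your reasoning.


Compare from the start: 3 characters match: 'com'. Mismatch at position 4: 'v' vs 's'.

com


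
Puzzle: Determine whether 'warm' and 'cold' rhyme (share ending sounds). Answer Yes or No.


Rime (stressed vowel + following sounds) of 'warm': -arm = /ɔːrm/
Rime of 'cold': -old = /oʊld/
/ɔːrm/ and /oʊld/ are different ending sounds, so the words do not rhyme.

No


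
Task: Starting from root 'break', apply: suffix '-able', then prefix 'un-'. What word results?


Step 1: Add suffix '-able' to 'break' = 'breakable'
Step 2: Add prefix 'un-' to 'breakable' = 'unbreakable'

unbreakable


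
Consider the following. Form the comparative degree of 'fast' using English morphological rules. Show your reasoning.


Apply comparative formation (add -er): 'fast' -> 'faster'.

faster


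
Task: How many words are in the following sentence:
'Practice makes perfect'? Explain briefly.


Split into words: Practice | makes | perfect = 3 words.

3


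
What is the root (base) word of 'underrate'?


Remove prefix 'under' from 'underrate' to get root 'rate'.

rate


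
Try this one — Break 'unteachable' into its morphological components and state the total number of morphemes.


Step 1: Identify prefix: 'un' (meaning: not/reverse)
Step 2: Identify root: 'teach'
Step 3: Identify suffix(es): 'able'
Decomposition: un- (prefix: not/reverse) + teach (root) + -able (suffix: capable of)
Total morphemes: 3

3 morphemes (un- (prefix: not/reverse) + teach (root) + -able (suffix: capable of))


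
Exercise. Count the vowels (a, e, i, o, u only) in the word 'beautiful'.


Vowels in 'beautiful': e, a, u, i, u = 5 vowels.

5


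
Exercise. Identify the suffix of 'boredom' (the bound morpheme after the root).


The word 'boredom' = 'bore' (root) + '-dom' (suffix). The suffix is '-dom'.

dom


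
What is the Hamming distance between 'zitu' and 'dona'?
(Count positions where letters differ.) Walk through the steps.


Alignment:
Position 1: 'z' vs 'd' = DIFFER
Position 2: 'i' vs 'o' = DIFFER
Position 3: 't' vs 'n' = DIFFER
Position 4: 'u' vs 'a' = DIFFER
Total differences: 4

4


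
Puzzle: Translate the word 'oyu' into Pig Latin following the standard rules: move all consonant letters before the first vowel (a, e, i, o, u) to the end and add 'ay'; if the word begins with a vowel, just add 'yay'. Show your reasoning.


'oyu' starts with a vowel, so add 'yay': 'oyuyay'.

oyuyay


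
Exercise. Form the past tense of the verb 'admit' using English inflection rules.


Apply rule: Double final consonant and add -ed. 'admit' becomes 'admitted'.

admitted


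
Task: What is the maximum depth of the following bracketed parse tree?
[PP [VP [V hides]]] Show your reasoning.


Count bracket nesting levels:
'[' at pos 0: depth = 1
'[' at pos 4: depth = 2
'[' at pos 8: depth = 3
Maximum depth reached: 3

3


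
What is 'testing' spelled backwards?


Reverse 'testing' character by character: 'gnitset'.

gnitset


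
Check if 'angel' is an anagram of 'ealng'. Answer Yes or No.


Sorted letters of 'angel': 'aegln'
Sorted letters of 'ealng': 'aegln'
They match.

Yes


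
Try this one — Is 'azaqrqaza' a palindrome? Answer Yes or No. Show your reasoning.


Forward: 'azaqrqaza'
Reversed: 'azaqrqaza'
They are identical.

Yes


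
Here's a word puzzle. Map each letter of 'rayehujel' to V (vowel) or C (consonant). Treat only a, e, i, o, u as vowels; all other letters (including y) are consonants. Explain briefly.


Letter mapping: r = C, a = V, y = C, e = V, h = C, u = V, j = C, e = V, l = C.

CVCVCVCVC


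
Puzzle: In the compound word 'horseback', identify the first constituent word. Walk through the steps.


Split 'horseback' into 'horse' + 'back'. The first part is 'horse'.

horse


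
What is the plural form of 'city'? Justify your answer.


Apply rule: Change -y to -ies (consonant + y). 'city' becomes 'cities'.

cities


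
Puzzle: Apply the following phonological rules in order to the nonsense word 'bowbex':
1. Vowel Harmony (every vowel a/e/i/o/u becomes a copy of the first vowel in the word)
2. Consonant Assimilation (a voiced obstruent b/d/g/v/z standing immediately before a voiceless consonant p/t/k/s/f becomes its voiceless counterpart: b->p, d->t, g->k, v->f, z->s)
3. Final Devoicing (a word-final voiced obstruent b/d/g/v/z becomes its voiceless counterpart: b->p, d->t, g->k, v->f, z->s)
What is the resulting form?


Starting form: 'bowbex'
Rule 1: Vowel Harmony: all vowels become 'o' (matching first vowel). 'bowbex' -> 'bowbox'
Rule 2: Consonant Assimilation: no voiced obstruent (b/d/g/v/z) stands immediately before a voiceless consonant (p/t/k/s/f). No change.
Rule 3: Final Devoicing: final consonant 'x' is not one of the voiced obstruents b/d/g/v/z. No change.
Final form: 'bowbox'

bowbox


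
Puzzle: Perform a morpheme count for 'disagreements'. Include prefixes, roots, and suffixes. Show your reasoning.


Decomposition: dis- (prefix) + agree (root) + -ment (suffix) + -s (plural) = 4 morpheme(s)

4 morphemes


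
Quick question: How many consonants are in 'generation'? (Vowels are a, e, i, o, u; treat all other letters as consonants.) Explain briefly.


Consonants in 'generation': g, n, r, t, n = 5 consonants.

5


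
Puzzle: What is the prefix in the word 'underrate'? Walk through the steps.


The word 'underrate' = 'under' (prefix) + 'rate' (root). The prefix is 'under'.

under


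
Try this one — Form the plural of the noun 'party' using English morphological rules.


Apply rule: Change -y to -ies (consonant + y). 'party' becomes 'parties'.

parties


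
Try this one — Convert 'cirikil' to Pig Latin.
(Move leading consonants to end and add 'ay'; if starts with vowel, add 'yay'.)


'cirikil': move consonant cluster 'c' to end and add 'ay': 'irikilcay'.

irikilcay


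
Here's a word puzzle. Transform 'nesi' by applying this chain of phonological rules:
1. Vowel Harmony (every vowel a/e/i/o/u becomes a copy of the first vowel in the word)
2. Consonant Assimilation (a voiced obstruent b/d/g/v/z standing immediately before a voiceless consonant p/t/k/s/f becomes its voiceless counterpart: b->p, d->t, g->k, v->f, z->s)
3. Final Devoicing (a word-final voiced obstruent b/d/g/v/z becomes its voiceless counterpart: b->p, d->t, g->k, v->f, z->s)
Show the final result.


Starting form: 'nesi'
Rule 1: Vowel Harmony: all vowels become 'e' (matching first vowel). 'nesi' -> 'nese'
Rule 2: Consonant Assimilation: no voiced obstruent (b/d/g/v/z) stands immediately before a voiceless consonant (p/t/k/s/f). No change.
Rule 3: Final Devoicing: the word ends in the vowel 'e', not a consonant. No change.
Final form: 'nese'

nese


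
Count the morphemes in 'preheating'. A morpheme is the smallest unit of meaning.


Decomposition: pre- (prefix) + heat (root) + -ing (suffix) = 3 morpheme(s)

3 morphemes


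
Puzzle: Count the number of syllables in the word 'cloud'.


Break 'cloud' into syllables: cloud -> cloud = 1 syllable

1 syllable


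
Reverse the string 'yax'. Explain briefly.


Reverse 'yax' character by character: 'xay'.

xay


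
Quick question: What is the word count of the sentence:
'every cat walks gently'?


Split into words: every | cat | walks | gently = 4 words.

4


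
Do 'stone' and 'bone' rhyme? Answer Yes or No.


Rime (stressed vowel + following sounds) of 'stone': -one = /oʊn/
Rime of 'bone': -one = /oʊn/
/oʊn/ and /oʊn/ are the same ending sound, so the words rhyme.

Yes


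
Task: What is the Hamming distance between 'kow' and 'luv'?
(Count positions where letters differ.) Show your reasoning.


Alignment:
Position 1: 'k' vs 'l' = DIFFER
Position 2: 'o' vs 'u' = DIFFER
Position 3: 'w' vs 'v' = DIFFER
Total differences: 3

3


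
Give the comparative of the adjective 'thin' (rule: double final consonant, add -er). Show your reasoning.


Apply comparative formation (double final consonant, add -er): 'thin' -> 'thinner'.

thinner


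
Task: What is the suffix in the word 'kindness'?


The word 'kindness' = 'kind' (root) + '-ness' (suffix). The suffix is '-ness'.

ness


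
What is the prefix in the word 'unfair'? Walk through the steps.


The word 'unfair' = 'un' (prefix) + 'fair' (root). The prefix is 'un'.

un


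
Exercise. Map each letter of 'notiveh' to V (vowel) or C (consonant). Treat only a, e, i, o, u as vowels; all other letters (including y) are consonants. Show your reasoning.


Letter mapping: n = C, o = V, t = C, i = V, v = C, e = V, h = C.

CVCVCVC


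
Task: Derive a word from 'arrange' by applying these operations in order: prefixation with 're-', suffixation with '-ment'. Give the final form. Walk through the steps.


Step 1: Add prefix 're-' to 'arrange' = 'rearrange'
Step 2: Add suffix '-ment' to 'rearrange' = 'rearrangement'

rearrangement


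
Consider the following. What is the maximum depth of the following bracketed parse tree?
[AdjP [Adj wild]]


Count bracket nesting levels:
'[' at pos 0: depth = 1
'[' at pos 6: depth = 2
Maximum depth reached: 2

2


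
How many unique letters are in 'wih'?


Unique letters in 'wih': {h, i, w} = 3 distinct letters.

3


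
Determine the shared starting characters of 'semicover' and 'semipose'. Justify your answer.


Compare from the start: 4 characters match: 'semi'. Mismatch at position 5: 'c' vs 'p'.

semi


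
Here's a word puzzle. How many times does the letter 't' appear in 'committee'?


Letter 't' in 'committee': found at position(s) 6, 7 = 2 occurrence(s).

2


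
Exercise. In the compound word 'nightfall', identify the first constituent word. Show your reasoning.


Split 'nightfall' into 'night' + 'fall'. The first part is 'night'.

night


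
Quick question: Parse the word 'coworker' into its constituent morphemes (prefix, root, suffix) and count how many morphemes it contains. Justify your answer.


Step 1: Identify prefix: 'co' (meaning: together)
Step 2: Identify root: 'work'
Step 3: Identify suffix(es): 'er'
Decomposition: co- (prefix: together) + work (root) + -er (suffix: one who)
Total morphemes: 3

3 morphemes (co- (prefix: together) + work (root) + -er (suffix: one who))


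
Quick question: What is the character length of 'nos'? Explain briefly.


Spell out 'nos' and number each letter: n(1), o(2), s(3). Total: 3 letters.

3


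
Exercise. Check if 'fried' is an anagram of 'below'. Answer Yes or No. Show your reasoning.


Sorted letters of 'fried': 'defir'
Sorted letters of 'below': 'below'
They do not match.

No


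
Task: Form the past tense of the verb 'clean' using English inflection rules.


Apply rule: Add -ed. 'clean' becomes 'cleaned'.

cleaned


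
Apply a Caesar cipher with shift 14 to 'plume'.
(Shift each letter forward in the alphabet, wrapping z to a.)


Shift each letter by 14: p -> d, l -> z, u -> i, m -> a, e -> s. Result: 'dzias'.

dzias


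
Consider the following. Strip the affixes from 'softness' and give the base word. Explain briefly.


Remove suffix '-ness' from 'softness' to get root 'soft'.

soft


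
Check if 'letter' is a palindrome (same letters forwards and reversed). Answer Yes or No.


Forward: 'letter'
Reversed: 'rettel'
They differ.

No


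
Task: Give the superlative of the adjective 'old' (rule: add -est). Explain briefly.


Apply superlative formation (add -est): 'old' -> 'oldest'.

oldest


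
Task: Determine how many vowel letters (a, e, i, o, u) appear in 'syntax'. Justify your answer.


Vowels in 'syntax': a = 1 vowels.

1


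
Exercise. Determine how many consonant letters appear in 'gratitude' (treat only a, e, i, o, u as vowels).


Consonants in 'gratitude': g, r, t, t, d = 5 consonants.

5


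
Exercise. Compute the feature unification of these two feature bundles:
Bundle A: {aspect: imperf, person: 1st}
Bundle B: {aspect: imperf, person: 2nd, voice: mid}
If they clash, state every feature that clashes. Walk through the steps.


Compare features:
aspect: A=imperf vs B=imperf -> unified: imperf
person: A=1st vs B=2nd -> CLASH
voice: A=_ vs B=mid -> unified: mid
Clash detected on feature 'person' (1st vs 2nd); unification fails.

CLASH on 'person' (1st vs 2nd)


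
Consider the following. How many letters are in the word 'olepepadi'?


Spell out 'olepepadi' and number each letter: o(1), l(2), e(3), p(4), e(5), p(6), a(7), d(8), i(9). Total: 9 letters.

9


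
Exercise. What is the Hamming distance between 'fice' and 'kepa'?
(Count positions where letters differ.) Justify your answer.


Alignment:
Position 1: 'f' vs 'k' = DIFFER
Position 2: 'i' vs 'e' = DIFFER
Position 3: 'c' vs 'p' = DIFFER
Position 4: 'e' vs 'a' = DIFFER
Total differences: 4

4


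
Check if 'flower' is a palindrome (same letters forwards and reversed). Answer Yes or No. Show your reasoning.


Forward: 'flower'
Reversed: 'rewolf'
They differ.

No


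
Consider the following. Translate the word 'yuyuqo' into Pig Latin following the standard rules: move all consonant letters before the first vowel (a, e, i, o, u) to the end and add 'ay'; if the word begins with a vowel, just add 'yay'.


'yuyuqo': move consonant cluster 'y' to end and add 'ay': 'uyuqoyay'.

uyuqoyay


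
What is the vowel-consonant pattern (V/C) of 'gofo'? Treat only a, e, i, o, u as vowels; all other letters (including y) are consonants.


Letter mapping: g = C, o = V, f = C, o = V.

CVCV


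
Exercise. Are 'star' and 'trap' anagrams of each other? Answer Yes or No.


Sorted letters of 'star': 'arst'
Sorted letters of 'trap': 'aprt'
They do not match.

No


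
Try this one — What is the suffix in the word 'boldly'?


The word 'boldly' = 'bold' (root) + '-ly' (suffix). The suffix is '-ly'.

ly


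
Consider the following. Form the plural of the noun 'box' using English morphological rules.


Apply rule: Add -es (sibilant/fricative ending). 'box' becomes 'boxes'.

boxes


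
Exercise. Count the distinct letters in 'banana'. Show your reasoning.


Unique letters in 'banana': {a, b, n} = 3 distinct letters.

3


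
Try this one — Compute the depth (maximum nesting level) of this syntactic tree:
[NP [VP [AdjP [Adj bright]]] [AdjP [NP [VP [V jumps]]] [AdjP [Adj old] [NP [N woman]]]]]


Count bracket nesting levels:
'[' at pos 0: depth = 1
'[' at pos 4: depth = 2
'[' at pos 8: depth = 3
'[' at pos 14: depth = 4
'[' at pos 29: depth = 2
'[' at pos 35: depth = 3
'[' at pos 39: depth = 4
'[' at pos 43: depth = 5
'[' at pos 55: depth = 3
'[' at pos 61: depth = 4
'[' at pos 71: depth = 4
'[' at pos 75: depth = 5
Maximum depth reached: 5

5


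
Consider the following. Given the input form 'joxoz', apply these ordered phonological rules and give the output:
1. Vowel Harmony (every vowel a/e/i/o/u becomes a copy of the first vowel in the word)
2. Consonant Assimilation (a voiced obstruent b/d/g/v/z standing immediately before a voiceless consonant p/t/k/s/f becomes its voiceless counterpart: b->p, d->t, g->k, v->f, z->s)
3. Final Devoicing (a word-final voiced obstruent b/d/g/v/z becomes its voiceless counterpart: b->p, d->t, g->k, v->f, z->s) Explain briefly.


Starting form: 'joxoz'
Rule 1: Vowel Harmony: all vowels already match. No change.
Rule 2: Consonant Assimilation: no voiced obstruent (b/d/g/v/z) stands immediately before a voiceless consonant (p/t/k/s/f). No change.
Rule 3: Final Devoicing: word-final voiced obstruent 'z' becomes voiceless 's'. 'joxoz' -> 'joxos'
Final form: 'joxos'

joxos


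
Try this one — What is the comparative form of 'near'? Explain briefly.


Apply comparative formation (add -er): 'near' -> 'nearer'.

nearer


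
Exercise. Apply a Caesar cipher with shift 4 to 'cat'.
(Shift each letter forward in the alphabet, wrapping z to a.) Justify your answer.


Shift each letter by 4: c -> g, a -> e, t -> x. Result: 'gex'.

gex


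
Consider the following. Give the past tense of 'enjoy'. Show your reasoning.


Apply rule: Add -ed. 'enjoy' becomes 'enjoyed'.

enjoyed


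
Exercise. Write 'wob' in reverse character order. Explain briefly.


Reverse 'wob' character by character: 'bow'.

bow


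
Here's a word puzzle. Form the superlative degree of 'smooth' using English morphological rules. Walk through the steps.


Apply superlative formation (add -est): 'smooth' -> 'smoothest'.

smoothest


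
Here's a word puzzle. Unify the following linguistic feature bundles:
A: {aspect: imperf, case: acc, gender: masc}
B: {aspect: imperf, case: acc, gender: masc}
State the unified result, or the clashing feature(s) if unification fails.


Compare features:
aspect: A=imperf vs B=imperf -> unified: imperf
case: A=acc vs B=acc -> unified: acc
gender: A=masc vs B=masc -> unified: masc
No clashes found.

Unified: {aspect: imperf, case: acc, gender: masc}


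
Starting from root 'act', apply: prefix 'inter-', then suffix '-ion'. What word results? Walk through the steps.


Step 1: Add prefix 'inter-' to 'act' = 'interact'
Step 2: Add suffix '-ion' to 'interact' = 'interaction'

interaction


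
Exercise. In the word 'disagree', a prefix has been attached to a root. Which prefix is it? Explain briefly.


The word 'disagree' = 'dis' (prefix) + 'agree' (root). The prefix is 'dis'.

dis


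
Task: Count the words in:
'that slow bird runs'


Split into words: that | slow | bird | runs = 4 words.

4


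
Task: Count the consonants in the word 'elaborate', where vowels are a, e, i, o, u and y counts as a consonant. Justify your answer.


Consonants in 'elaborate': l, b, r, t = 4 consonants.

4


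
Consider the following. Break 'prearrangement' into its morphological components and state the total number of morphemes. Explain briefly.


Step 1: Identify prefix: 'pre' (meaning: before)
Step 2: Identify root: 'arrange'
Step 3: Identify suffix(es): 'ment'
Decomposition: pre- (prefix: before) + arrange (root) + -ment (suffix: action/result)
Total morphemes: 3

3 morphemes (pre- (prefix: before) + arrange (root) + -ment (suffix: action/result))


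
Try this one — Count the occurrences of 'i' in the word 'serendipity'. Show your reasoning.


Letter 'i' in 'serendipity': found at position(s) 7, 9 = 2 occurrence(s).

2


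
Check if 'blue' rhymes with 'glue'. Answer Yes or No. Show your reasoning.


Rime (stressed vowel + following sounds) of 'blue': -ue = /uː/
Rime of 'glue': -ue = /uː/
/uː/ and /uː/ are the same ending sound, so the words rhyme.

Yes


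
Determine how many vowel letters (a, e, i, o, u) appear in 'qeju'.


Vowels in 'qeju': e, u = 2 vowels.

2


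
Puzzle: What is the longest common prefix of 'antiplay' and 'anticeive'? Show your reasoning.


Compare from the start: 4 characters match: 'anti'. Mismatch at position 5: 'p' vs 'c'.

anti


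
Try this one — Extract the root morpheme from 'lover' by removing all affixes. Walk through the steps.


Remove suffix '-er' from 'lover' to get root 'love'.

love


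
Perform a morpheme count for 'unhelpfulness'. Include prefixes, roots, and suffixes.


Decomposition: un- (prefix) + help (root) + -ful (suffix) + -ness (suffix) = 4 morpheme(s)

4 morphemes


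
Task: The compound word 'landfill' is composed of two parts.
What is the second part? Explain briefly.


Split 'landfill' into 'land' + 'fill'. The second part is 'fill'.

fill


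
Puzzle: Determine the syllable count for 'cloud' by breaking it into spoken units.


Break 'cloud' into syllables: cloud -> cloud = 1 syllable

1 syllable


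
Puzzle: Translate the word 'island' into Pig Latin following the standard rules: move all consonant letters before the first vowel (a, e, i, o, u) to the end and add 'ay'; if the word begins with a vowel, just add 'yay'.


'island' starts with a vowel, so add 'yay': 'islandyay'.

islandyay


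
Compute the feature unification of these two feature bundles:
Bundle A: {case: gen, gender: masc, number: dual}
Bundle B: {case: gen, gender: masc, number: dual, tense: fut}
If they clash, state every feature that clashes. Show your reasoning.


Compare features:
case: A=gen vs B=gen -> unified: gen
gender: A=masc vs B=masc -> unified: masc
number: A=dual vs B=dual -> unified: dual
tense: A=_ vs B=fut -> unified: fut
No clashes found.

Unified: {case: gen, gender: masc, number: dual, tense: fut}


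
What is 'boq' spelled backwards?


Reverse 'boq' character by character: 'qob'.

qob


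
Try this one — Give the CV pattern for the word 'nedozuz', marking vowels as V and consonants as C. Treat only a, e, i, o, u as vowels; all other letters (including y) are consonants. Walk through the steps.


Letter mapping: n = C, e = V, d = C, o = V, z = C, u = V, z = C.

CVCVCVC


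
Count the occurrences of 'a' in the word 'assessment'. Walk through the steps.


Letter 'a' in 'assessment': found at position(s) 1 = 1 occurrence(s).

1


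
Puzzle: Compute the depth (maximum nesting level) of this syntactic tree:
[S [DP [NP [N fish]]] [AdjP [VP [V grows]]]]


Count bracket nesting levels:
'[' at pos 0: depth = 1
'[' at pos 3: depth = 2
'[' at pos 7: depth = 3
'[' at pos 11: depth = 4
'[' at pos 22: depth = 2
'[' at pos 28: depth = 3
'[' at pos 32: depth = 4
Maximum depth reached: 4

4


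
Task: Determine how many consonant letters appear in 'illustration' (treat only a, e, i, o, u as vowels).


Consonants in 'illustration': l, l, s, t, r, t, n = 7 consonants.

7


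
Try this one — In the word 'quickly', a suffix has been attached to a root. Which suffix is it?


The word 'quickly' = 'quick' (root) + '-ly' (suffix). The suffix is '-ly'.

ly


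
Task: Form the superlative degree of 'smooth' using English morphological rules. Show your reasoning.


Apply superlative formation (add -est): 'smooth' -> 'smoothest'.

smoothest


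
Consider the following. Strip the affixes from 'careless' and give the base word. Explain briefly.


Remove suffix '-less' from 'careless' to get root 'care'.

care


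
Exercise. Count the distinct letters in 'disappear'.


Unique letters in 'disappear': {a, d, e, i, p, r, s} = 7 distinct letters.

7


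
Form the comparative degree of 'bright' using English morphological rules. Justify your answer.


Apply comparative formation (add -er): 'bright' -> 'brighter'.

brighter


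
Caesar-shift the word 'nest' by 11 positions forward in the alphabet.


Shift each letter by 11: n -> y, e -> p, s -> d, t -> e. Result: 'ypde'.

ypde


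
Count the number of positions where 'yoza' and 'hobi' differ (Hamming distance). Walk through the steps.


Alignment:
Position 1: 'y' vs 'h' = DIFFER
Position 2: 'o' vs 'o' = match
Position 3: 'z' vs 'b' = DIFFER
Position 4: 'a' vs 'i' = DIFFER
Total differences: 3

3


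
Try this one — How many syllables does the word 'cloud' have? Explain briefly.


Break 'cloud' into syllables: cloud -> cloud = 1 syllable

1 syllable


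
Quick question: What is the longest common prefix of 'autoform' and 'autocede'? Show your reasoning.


Compare from the start: 4 characters match: 'auto'. Mismatch at position 5: 'f' vs 'c'.

auto


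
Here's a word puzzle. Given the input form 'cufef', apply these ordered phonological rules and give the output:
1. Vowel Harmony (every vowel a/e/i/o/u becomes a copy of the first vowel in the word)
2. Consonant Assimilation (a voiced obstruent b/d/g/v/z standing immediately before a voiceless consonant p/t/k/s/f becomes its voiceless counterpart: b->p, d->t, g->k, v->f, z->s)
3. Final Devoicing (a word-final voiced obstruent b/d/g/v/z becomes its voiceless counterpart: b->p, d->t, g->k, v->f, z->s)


Starting form: 'cufef'
Rule 1: Vowel Harmony: all vowels become 'u' (matching first vowel). 'cufef' -> 'cufuf'
Rule 2: Consonant Assimilation: no voiced obstruent (b/d/g/v/z) stands immediately before a voiceless consonant (p/t/k/s/f). No change.
Rule 3: Final Devoicing: final consonant 'f' is not one of the voiced obstruents b/d/g/v/z. No change.
Final form: 'cufuf'

cufuf


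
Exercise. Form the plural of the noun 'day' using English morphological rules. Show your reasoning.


Apply rule: Add -s. 'day' becomes 'days'.

days


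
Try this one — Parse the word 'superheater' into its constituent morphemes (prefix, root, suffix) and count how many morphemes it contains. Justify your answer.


Step 1: Identify prefix: 'super' (meaning: above)
Step 2: Identify root: 'heat'
Step 3: Identify suffix(es): 'er'
Decomposition: super- (prefix: above) + heat (root) + -er (suffix: one who)
Total morphemes: 3

3 morphemes (super- (prefix: above) + heat (root) + -er (suffix: one who))


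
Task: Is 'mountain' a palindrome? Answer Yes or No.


Forward: 'mountain'
Reversed: 'niatnuom'
They differ.

No


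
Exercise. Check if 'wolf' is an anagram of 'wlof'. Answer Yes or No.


Sorted letters of 'wolf': 'flow'
Sorted letters of 'wlof': 'flow'
They match.

Yes


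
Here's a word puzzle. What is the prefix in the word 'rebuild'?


The word 'rebuild' = 're' (prefix) + 'build' (root). The prefix is 're'.

re


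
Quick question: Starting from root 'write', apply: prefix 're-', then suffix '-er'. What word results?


Step 1: Add prefix 're-' to 'write' = 'rewrite'
Step 2: Add suffix '-er' to 'rewrite' = 'rewriter'

rewriter


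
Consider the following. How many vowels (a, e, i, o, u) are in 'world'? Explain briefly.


Vowels in 'world': o = 1 vowels.

1


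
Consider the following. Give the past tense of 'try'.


Apply rule: Change -y to -ied. 'try' becomes 'tried'.

tried


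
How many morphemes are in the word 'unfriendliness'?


Decomposition: un- (prefix) + friend (root) + -ly (suffix) + -ness (suffix) = 4 morpheme(s)

4 morphemes


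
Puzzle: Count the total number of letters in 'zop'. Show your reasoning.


Spell out 'zop' and number each letter: z(1), o(2), p(3). Total: 3 letters.

3


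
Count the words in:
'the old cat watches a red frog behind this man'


Split into words: the | old | cat | watches | a | red | frog | behind | this | man = 10 words.

10


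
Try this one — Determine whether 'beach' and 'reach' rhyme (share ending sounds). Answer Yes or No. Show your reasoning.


Rime (stressed vowel + following sounds) of 'beach': -each = /iːtʃ/
Rime of 'reach': -each = /iːtʃ/
/iːtʃ/ and /iːtʃ/ are the same ending sound, so the words rhyme.

Yes


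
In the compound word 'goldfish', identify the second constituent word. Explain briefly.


Split 'goldfish' into 'gold' + 'fish'. The second part is 'fish'.

fish


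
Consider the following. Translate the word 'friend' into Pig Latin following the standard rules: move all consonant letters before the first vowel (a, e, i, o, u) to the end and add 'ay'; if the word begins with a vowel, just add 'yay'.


'friend': move consonant cluster 'fr' to end and add 'ay': 'iendfray'.

iendfray


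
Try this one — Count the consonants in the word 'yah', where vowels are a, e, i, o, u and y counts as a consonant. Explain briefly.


Consonants in 'yah': y, h = 2 consonants.

2


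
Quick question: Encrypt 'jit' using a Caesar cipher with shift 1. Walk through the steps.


Shift each letter by 1: j -> k, i -> j, t -> u. Result: 'kju'.

kju


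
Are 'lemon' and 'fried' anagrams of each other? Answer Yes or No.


Sorted letters of 'lemon': 'elmno'
Sorted letters of 'fried': 'defir'
They do not match.

No


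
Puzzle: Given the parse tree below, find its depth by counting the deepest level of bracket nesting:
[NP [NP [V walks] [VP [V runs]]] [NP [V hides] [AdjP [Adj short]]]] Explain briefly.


Count bracket nesting levels:
'[' at pos 0: depth = 1
'[' at pos 4: depth = 2
'[' at pos 8: depth = 3
'[' at pos 18: depth = 3
'[' at pos 22: depth = 4
'[' at pos 33: depth = 2
'[' at pos 37: depth = 3
'[' at pos 47: depth = 3
'[' at pos 53: depth = 4
Maximum depth reached: 4

4


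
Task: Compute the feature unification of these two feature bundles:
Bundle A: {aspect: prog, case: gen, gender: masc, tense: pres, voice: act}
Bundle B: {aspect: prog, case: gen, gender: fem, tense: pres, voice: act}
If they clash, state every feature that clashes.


Compare features:
aspect: A=prog vs B=prog -> unified: prog
case: A=gen vs B=gen -> unified: gen
gender: A=masc vs B=fem -> CLASH
tense: A=pres vs B=pres -> unified: pres
voice: A=act vs B=act -> unified: act
Clash detected on feature 'gender' (masc vs fem); unification fails.

CLASH on 'gender' (masc vs fem)
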